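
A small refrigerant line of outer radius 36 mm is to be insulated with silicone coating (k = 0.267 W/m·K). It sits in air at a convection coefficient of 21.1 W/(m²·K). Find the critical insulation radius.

For a cylinder r_cr = k/h = 0.267/21.1
r_cr = 12.7 mm; since the bare radius (36 mm) is above r_cr, any added insulation will reduce heat loss.

r_cr ≈ 12.7 mm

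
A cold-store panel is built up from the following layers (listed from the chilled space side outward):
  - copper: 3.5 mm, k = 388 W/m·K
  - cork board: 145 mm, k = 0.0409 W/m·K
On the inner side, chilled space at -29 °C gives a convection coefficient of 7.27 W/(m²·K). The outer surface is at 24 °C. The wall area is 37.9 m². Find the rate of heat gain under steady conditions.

Series thermal resistances:
R_inner film = 1/(h_i·A) = 1/(7.27×37.9) = 0.003629 K/W
R_copper = L/(kA) = 0.0035/(388×37.9) = 2.38×10^-7 K/W
R_cork board = L/(kA) = 0.145/(0.0409×37.9) = 0.09354 K/W
R_total = 0.09717 K/W
Q = ΔT / R_total = 53 / 0.09717

Q ≈ 545 W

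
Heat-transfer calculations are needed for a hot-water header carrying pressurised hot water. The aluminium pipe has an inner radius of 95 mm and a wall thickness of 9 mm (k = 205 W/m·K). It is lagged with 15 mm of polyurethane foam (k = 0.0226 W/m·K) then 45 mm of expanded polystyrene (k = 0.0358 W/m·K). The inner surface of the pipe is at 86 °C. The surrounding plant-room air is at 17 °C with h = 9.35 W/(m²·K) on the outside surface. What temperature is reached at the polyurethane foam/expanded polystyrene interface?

T ≈ 59.6 °C

Treating each annulus and film as a series resistance:
R_aluminium pipe wall = ln(104/95)/(2π×205×1) = 7.027×10^-5 K/W
R_polyurethane foam = ln(119/104)/(2π×0.0226×1) = 0.9488 K/W
R_expanded polystyrene = ln(164/119)/(2π×0.0358×1) = 1.426 K/W
R_outer film = 1/(h_o·2πr_oL) = 1/(9.35×2π×0.164×1) = 0.1038 K/W
R_total = 2.479 K/W
Q = ΔT/R_total = 69/2.479
Q = 27.8 W/m
T_interface = T_inner − Q·ΣR(inner→interface) = 86 − 27.8×0.9489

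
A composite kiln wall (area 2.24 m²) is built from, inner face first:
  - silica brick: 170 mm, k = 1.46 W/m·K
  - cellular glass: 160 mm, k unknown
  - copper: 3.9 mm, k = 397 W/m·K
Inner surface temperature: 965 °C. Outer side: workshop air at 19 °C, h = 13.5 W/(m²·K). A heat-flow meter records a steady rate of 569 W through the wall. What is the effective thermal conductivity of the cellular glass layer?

k ≈ 0.0453 W/(m·K)

Treating each layer as a thermal resistance in series:
R_silica brick = L/(kA) = 0.17/(1.46×2.24) = 0.05198 K/W
R_copper = L/(kA) = 0.0039/(397×2.24) = 4.386×10^-6 K/W
R_outer film = 1/(h_o·A) = 1/(13.5×2.24) = 0.03307 K/W
Sum of known resistances R_other = 0.08505 K/W
Total R = ΔT/Q = 946/569 = 1.663 K/W
R_cellular glass = R_total − R_other = 1.578 K/W
k = L/(R·A) = 0.16/(1.578×2.24)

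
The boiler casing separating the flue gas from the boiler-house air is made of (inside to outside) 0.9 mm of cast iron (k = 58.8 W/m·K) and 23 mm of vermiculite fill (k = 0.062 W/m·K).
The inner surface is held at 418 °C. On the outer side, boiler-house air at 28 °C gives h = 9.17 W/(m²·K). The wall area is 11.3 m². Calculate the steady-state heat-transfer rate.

Q ≈ 9180 W

Model the wall as resistances in series:
R_cast iron = L/(kA) = 0.0009/(58.8×11.3) = 1.355×10^-6 K/W
R_vermiculite fill = L/(kA) = 0.023/(0.062×11.3) = 0.03283 K/W
R_outer film = 1/(h_o·A) = 1/(9.17×11.3) = 0.009651 K/W
R_total = 0.04248 K/W
Q = ΔT / R_total = 390 / 0.04248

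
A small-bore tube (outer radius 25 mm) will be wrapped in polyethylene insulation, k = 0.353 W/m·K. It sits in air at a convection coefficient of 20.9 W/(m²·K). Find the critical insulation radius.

For a cylinder r_cr = k/h = 0.353/20.9
r_cr = 16.9 mm; since the bare radius (25 mm) is above r_cr, any added insulation will reduce heat loss.

r_cr ≈ 16.9 mm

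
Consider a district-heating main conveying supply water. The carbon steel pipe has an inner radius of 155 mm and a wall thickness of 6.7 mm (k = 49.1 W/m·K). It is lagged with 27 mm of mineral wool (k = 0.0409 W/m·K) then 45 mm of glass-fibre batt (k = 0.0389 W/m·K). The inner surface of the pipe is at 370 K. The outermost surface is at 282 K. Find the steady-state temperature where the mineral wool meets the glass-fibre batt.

Radial resistances (cylindrical: R_cond = ln(r_o/r_i)/(2πkL), R_conv = 1/(h·2πrL)):
R_carbon steel pipe wall = ln(161.7/155)/(2π×49.1×1) = 1.372×10^-4 K/W
R_mineral wool = ln(188.7/161.7)/(2π×0.0409×1) = 0.6009 K/W
R_glass-fibre batt = ln(233.7/188.7)/(2π×0.0389×1) = 0.8751 K/W
R_total = 1.476 K/W
Q = ΔT/R_total = 88/1.476
Q = 59.6 W/m
T_interface = T_inner − Q·ΣR(inner→interface) = 370 − 59.6×0.601

T ≈ 334 K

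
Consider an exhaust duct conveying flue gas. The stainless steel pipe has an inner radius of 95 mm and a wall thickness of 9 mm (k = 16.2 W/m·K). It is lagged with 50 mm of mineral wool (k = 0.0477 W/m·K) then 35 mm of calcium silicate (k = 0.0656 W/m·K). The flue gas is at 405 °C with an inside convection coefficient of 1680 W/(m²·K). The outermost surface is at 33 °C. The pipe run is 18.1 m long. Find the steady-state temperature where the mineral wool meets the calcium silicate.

Treating each annulus and film as a series resistance:
R_inner film = 1/(h_i·2πr₁L) = 1/(1680×2π×0.095×18.1) = 5.509×10^-5 K/W
R_stainless steel pipe wall = ln(104/95)/(2π×16.2×18.1) = 4.913×10^-5 K/W
R_mineral wool = ln(154/104)/(2π×0.0477×18.1) = 0.07237 K/W
R_calcium silicate = ln(189/154)/(2π×0.0656×18.1) = 0.02745 K/W
R_total = 0.09992 K/W
Q = ΔT/R_total = 372/0.09992
Q = 3720 W
T_interface = T_inner − Q·ΣR(inner→interface) = 405 − 3720×0.07247

T ≈ 135 °C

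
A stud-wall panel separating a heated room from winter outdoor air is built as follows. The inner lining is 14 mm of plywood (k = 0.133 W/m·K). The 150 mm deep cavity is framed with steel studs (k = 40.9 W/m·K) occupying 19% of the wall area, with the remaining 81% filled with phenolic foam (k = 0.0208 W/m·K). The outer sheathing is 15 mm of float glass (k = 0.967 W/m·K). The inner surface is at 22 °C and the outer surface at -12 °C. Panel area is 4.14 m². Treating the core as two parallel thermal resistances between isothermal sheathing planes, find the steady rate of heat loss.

Q ≈ 1010 W

Sheathing layers in series; stud and cavity paths in parallel between them.
R_inner = 0.014/(0.133×4.14) = 0.02543 K/W
R_stud  = 0.15/(40.9×0.19×4.14) = 0.004662 K/W
R_cav   = 0.15/(0.0208×0.81×4.14) = 2.151 K/W
1/R_core = 1/R_stud + 1/R_cav → R_core = 0.004652 K/W
R_outer = 0.015/(0.967×4.14) = 0.003747 K/W
R_total = 0.03383 K/W
Q = ΔT/R_total = 34/0.03383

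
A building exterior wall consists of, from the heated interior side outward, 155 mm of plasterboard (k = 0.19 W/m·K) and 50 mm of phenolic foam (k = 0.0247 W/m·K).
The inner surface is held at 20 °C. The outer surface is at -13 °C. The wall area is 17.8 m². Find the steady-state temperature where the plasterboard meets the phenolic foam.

T ≈ 10.5 °C

Using the resistance-network approach (series):
R_plasterboard = L/(kA) = 0.155/(0.19×17.8) = 0.04583 K/W
R_phenolic foam = L/(kA) = 0.05/(0.0247×17.8) = 0.1137 K/W
R_total = 0.1596 K/W;  Q = ΔT/R_total = 33/0.1596 = 206.8 W
T_interface = T_inner − Q·ΣR(inner→interface) = 20 − 207×0.04583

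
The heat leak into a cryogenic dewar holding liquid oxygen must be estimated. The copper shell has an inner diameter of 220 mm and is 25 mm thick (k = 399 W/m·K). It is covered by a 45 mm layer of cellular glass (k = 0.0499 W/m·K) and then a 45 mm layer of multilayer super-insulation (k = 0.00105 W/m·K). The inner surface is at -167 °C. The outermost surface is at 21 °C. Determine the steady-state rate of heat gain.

Q ≈ 2.16 W

Radial (spherical) resistances in series:
R_copper shell = (1/0.11 − 1/0.135)/(4π×399) = 3.358×10^-4 K/W
R_cellular glass = (1/0.135 − 1/0.18)/(4π×0.0499) = 2.953 K/W
R_multilayer super-insulation = (1/0.18 − 1/0.225)/(4π×0.00105) = 84.21 K/W
R_total = 87.16 K/W
Q = ΔT/R_total = 188/87.16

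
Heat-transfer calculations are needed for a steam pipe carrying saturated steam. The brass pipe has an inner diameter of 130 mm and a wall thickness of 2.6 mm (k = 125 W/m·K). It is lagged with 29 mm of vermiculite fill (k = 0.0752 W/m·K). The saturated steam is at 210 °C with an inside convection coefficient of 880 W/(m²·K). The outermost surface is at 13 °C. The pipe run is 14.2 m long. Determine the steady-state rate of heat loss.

Q ≈ 3690 W

Per-layer cylindrical resistances, series-summed:
R_inner film = 1/(h_i·2πr₁L) = 1/(880×2π×0.065×14.2) = 1.959×10^-4 K/W
R_brass pipe wall = ln(67.6/65)/(2π×125×14.2) = 3.517×10^-6 K/W
R_vermiculite fill = ln(96.6/67.6)/(2π×0.0752×14.2) = 0.0532 K/W
R_total = 0.0534 K/W
Q = ΔT/R_total = 197/0.0534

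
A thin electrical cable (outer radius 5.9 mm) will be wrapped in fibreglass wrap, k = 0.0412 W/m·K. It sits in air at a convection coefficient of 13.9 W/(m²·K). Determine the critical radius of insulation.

For a cylinder r_cr = k/h = 0.0412/13.9
r_cr = 2.96 mm; since the bare radius (5.9 mm) is above r_cr, any added insulation will reduce heat loss.

r_cr ≈ 2.96 mm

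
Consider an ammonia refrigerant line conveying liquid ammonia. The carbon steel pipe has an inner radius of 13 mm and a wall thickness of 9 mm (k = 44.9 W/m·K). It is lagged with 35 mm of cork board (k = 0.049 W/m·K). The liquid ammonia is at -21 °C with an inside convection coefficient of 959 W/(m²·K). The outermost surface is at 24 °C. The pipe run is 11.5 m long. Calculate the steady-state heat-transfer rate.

Q ≈ 167 W

Per-layer cylindrical resistances, series-summed:
R_inner film = 1/(h_i·2πr₁L) = 1/(959×2π×0.013×11.5) = 0.00111 K/W
R_carbon steel pipe wall = ln(22/13)/(2π×44.9×11.5) = 1.622×10^-4 K/W
R_cork board = ln(57/22)/(2π×0.049×11.5) = 0.2689 K/W
R_total = 0.2702 K/W
Q = ΔT/R_total = 45/0.2702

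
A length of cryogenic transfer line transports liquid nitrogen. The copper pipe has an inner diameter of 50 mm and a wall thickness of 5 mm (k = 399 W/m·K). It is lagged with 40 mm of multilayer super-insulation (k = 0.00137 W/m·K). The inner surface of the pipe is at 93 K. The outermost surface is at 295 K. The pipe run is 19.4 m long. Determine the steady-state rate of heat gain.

Radial resistances (cylindrical: R_cond = ln(r_o/r_i)/(2πkL), R_conv = 1/(h·2πrL)):
R_copper pipe wall = ln(30/25)/(2π×399×19.4) = 3.749×10^-6 K/W
R_multilayer super-insulation = ln(70/30)/(2π×0.00137×19.4) = 5.074 K/W
R_total = 5.074 K/W
Q = ΔT/R_total = 202/5.074

Q ≈ 39.8 W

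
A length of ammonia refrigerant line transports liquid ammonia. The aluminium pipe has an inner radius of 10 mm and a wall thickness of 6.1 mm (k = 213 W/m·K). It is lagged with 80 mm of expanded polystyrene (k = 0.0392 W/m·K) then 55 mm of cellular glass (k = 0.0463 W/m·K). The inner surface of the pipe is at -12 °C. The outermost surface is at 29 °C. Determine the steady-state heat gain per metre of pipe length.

q′ ≈ 4.65 W/m

Per-layer cylindrical resistances, series-summed:
R_aluminium pipe wall = ln(16.1/10)/(2π×213×1) = 3.558×10^-4 K/W
R_expanded polystyrene = ln(96.1/16.1)/(2π×0.0392×1) = 7.254 K/W
R_cellular glass = ln(151.1/96.1)/(2π×0.0463×1) = 1.556 K/W
R_total = 8.81 K/W
Q = ΔT/R_total = 41/8.81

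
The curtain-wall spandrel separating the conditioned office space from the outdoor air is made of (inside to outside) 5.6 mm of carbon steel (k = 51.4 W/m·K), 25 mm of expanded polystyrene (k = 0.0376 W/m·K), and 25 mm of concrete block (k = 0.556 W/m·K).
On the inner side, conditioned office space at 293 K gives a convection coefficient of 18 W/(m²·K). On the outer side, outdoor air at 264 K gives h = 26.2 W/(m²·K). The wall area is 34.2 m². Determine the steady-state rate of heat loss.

Treating each layer as a thermal resistance in series:
R_inner film = 1/(h_i·A) = 1/(18×34.2) = 0.001624 K/W
R_carbon steel = L/(kA) = 0.0056/(51.4×34.2) = 3.186×10^-6 K/W
R_expanded polystyrene = L/(kA) = 0.025/(0.0376×34.2) = 0.01944 K/W
R_concrete block = L/(kA) = 0.025/(0.556×34.2) = 0.001315 K/W
R_outer film = 1/(h_o·A) = 1/(26.2×34.2) = 0.001116 K/W
R_total = 0.0235 K/W
Q = ΔT / R_total = 29 / 0.0235

Q ≈ 1230 W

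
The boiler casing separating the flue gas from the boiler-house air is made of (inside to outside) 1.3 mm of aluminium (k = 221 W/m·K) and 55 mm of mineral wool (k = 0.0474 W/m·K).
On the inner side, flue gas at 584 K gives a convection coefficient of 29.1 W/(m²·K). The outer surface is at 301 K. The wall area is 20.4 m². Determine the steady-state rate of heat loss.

Q ≈ 4830 W

Model the wall as resistances in series:
R_inner film = 1/(h_i·A) = 1/(29.1×20.4) = 0.001685 K/W
R_aluminium = L/(kA) = 0.0013/(221×20.4) = 2.884×10^-7 K/W
R_mineral wool = L/(kA) = 0.055/(0.0474×20.4) = 0.05688 K/W
R_total = 0.05856 K/W
Q = ΔT / R_total = 283 / 0.05856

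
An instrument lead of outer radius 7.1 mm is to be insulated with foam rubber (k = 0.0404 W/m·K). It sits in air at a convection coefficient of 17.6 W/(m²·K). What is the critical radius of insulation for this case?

r_cr ≈ 2.3 mm

For a cylinder r_cr = k/h = 0.0404/17.6
r_cr = 2.3 mm; since the bare radius (7.1 mm) is above r_cr, any added insulation will reduce heat loss.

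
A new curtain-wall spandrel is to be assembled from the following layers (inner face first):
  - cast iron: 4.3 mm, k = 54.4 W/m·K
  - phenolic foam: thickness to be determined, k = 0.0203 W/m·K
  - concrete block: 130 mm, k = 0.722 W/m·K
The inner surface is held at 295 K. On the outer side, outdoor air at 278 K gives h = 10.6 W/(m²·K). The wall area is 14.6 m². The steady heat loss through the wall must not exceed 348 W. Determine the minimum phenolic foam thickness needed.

L ≈ 8.91 mm

Series thermal resistances:
R_cast iron = L/(kA) = 0.0043/(54.4×14.6) = 5.414×10^-6 K/W
R_concrete block = L/(kA) = 0.13/(0.722×14.6) = 0.01233 K/W
R_outer film = 1/(h_o·A) = 1/(10.6×14.6) = 0.006462 K/W
Sum of the known resistances R_other = 0.0188 K/W
Required total resistance R_tot = ΔT/Q_allow = 17/348 = 0.04885 K/W
R_phenolic foam = R_tot − R_other = 0.03005 K/W
L = R·k·A = 0.03005×0.0203×14.6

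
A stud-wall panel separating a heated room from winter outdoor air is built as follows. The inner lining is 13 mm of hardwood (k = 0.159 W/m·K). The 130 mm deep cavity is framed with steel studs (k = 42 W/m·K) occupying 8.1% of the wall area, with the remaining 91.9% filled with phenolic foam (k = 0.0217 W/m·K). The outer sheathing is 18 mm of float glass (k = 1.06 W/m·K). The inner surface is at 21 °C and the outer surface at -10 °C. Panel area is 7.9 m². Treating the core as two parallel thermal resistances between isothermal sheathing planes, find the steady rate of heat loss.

Sheathing layers in series; stud and cavity paths in parallel between them.
R_inner = 0.013/(0.159×7.9) = 0.01035 K/W
R_stud  = 0.13/(42×0.081×7.9) = 0.004837 K/W
R_cav   = 0.13/(0.0217×0.919×7.9) = 0.8252 K/W
1/R_core = 1/R_stud + 1/R_cav → R_core = 0.004809 K/W
R_outer = 0.018/(1.06×7.9) = 0.00215 K/W
R_total = 0.01731 K/W
Q = ΔT/R_total = 31/0.01731

Q ≈ 1790 W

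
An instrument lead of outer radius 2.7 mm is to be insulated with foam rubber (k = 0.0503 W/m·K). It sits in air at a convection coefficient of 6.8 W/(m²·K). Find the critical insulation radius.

r_cr ≈ 7.4 mm

For a cylinder r_cr = k/h = 0.0503/6.8
r_cr = 7.4 mm; since the bare radius (2.7 mm) is below r_cr, adding a thin layer of insulation will *increase* heat loss.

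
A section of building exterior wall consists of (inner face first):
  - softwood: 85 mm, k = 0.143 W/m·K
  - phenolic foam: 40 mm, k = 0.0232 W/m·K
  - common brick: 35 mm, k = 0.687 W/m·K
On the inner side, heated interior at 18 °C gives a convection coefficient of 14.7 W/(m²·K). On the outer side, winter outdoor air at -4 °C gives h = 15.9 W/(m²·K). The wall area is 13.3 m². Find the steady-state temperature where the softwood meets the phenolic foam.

Using the resistance-network approach (series):
R_inner film = 1/(h_i·A) = 1/(14.7×13.3) = 0.005115 K/W
R_softwood = L/(kA) = 0.085/(0.143×13.3) = 0.04469 K/W
R_phenolic foam = L/(kA) = 0.04/(0.0232×13.3) = 0.1296 K/W
R_common brick = L/(kA) = 0.035/(0.687×13.3) = 0.003831 K/W
R_outer film = 1/(h_o·A) = 1/(15.9×13.3) = 0.004729 K/W
R_total = 0.188 K/W;  Q = ΔT/R_total = 22/0.188 = 117 W
T_interface = T_inner − Q·ΣR(inner→interface) = 18 − 117×0.04981

T ≈ 12.2 °C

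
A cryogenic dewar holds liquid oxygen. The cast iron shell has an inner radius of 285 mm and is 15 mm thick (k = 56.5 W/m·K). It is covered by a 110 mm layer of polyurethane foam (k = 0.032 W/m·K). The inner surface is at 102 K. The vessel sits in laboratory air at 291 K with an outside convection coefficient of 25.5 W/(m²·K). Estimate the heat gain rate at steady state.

Q ≈ 84.3 W

Spherical conduction: R = (1/r_in − 1/r_out)/(4πk) per layer; series-sum.
R_cast iron shell = (1/0.285 − 1/0.3)/(4π×56.5) = 2.471×10^-4 K/W
R_polyurethane foam = (1/0.3 − 1/0.41)/(4π×0.032) = 2.224 K/W
R_outer film = 1/(h·4πr_o²) = 1/(25.5×4π×0.41²) = 0.01856 K/W
R_total = 2.243 K/W
Q = ΔT/R_total = 189/2.243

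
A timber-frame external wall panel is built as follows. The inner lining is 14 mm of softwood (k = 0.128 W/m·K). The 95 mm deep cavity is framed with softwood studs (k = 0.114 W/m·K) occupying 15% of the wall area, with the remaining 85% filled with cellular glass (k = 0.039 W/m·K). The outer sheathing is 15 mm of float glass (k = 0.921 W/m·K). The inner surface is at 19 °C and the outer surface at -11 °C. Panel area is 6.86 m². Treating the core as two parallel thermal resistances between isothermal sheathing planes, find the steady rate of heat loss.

Sheathing layers in series; stud and cavity paths in parallel between them.
R_inner = 0.014/(0.128×6.86) = 0.01594 K/W
R_stud  = 0.095/(0.114×0.15×6.86) = 0.8098 K/W
R_cav   = 0.095/(0.039×0.85×6.86) = 0.4177 K/W
1/R_core = 1/R_stud + 1/R_cav → R_core = 0.2756 K/W
R_outer = 0.015/(0.921×6.86) = 0.002374 K/W
R_total = 0.2939 K/W
Q = ΔT/R_total = 30/0.2939

Q ≈ 102 W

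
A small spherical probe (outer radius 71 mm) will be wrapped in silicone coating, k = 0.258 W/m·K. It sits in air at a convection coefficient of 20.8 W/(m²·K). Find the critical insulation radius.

r_cr ≈ 24.8 mm

For a sphere r_cr = 2k/h = 2×0.258/20.8
r_cr = 24.8 mm; since the bare radius (71 mm) is above r_cr, any added insulation will reduce heat loss.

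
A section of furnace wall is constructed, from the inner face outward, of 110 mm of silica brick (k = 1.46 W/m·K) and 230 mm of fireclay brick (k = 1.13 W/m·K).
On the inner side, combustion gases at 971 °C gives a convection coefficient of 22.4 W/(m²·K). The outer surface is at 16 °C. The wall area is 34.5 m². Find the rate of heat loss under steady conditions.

Q ≈ 102000 W

Thermal resistances in series:
R_inner film = 1/(h_i·A) = 1/(22.4×34.5) = 0.001294 K/W
R_silica brick = L/(kA) = 0.11/(1.46×34.5) = 0.002184 K/W
R_fireclay brick = L/(kA) = 0.23/(1.13×34.5) = 0.0059 K/W
R_total = 0.009378 K/W
Q = ΔT / R_total = 955 / 0.009378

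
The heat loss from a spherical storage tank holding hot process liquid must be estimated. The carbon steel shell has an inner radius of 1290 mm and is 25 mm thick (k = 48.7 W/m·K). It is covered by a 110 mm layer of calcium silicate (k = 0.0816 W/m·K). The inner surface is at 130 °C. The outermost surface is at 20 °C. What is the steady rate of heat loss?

Spherical conduction: R = (1/r_in − 1/r_out)/(4πk) per layer; series-sum.
R_carbon steel shell = (1/1.29 − 1/1.315)/(4π×48.7) = 2.408×10^-5 K/W
R_calcium silicate = (1/1.315 − 1/1.425)/(4π×0.0816) = 0.05725 K/W
R_total = 0.05727 K/W
Q = ΔT/R_total = 110/0.05727

Q ≈ 1920 W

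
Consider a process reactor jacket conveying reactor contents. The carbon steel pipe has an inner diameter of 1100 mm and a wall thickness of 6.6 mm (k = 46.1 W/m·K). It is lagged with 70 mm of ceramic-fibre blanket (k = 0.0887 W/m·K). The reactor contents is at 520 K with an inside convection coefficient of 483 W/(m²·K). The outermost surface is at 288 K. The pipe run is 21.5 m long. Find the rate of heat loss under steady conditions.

Q ≈ 23400 W

Radial resistances (cylindrical: R_cond = ln(r_o/r_i)/(2πkL), R_conv = 1/(h·2πrL)):
R_inner film = 1/(h_i·2πr₁L) = 1/(483×2π×0.55×21.5) = 2.787×10^-5 K/W
R_carbon steel pipe wall = ln(556.6/550)/(2π×46.1×21.5) = 1.915×10^-6 K/W
R_ceramic-fibre blanket = ln(626.6/556.6)/(2π×0.0887×21.5) = 0.009886 K/W
R_total = 0.009916 K/W
Q = ΔT/R_total = 232/0.009916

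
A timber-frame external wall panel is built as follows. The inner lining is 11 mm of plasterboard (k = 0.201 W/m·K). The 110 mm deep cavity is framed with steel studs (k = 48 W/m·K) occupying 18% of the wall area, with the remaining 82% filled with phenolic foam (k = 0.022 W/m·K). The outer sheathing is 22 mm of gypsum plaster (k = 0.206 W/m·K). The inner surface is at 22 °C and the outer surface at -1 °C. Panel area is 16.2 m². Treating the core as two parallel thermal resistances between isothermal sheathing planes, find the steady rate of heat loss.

Sheathing layers in series; stud and cavity paths in parallel between them.
R_inner = 0.011/(0.201×16.2) = 0.003378 K/W
R_stud  = 0.11/(48×0.18×16.2) = 7.859×10^-4 K/W
R_cav   = 0.11/(0.022×0.82×16.2) = 0.3764 K/W
1/R_core = 1/R_stud + 1/R_cav → R_core = 7.843×10^-4 K/W
R_outer = 0.022/(0.206×16.2) = 0.006592 K/W
R_total = 0.01075 K/W
Q = ΔT/R_total = 23/0.01075

Q ≈ 2140 W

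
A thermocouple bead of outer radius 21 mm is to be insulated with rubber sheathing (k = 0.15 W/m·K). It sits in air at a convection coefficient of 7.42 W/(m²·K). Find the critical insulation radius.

r_cr ≈ 40.4 mm

For a sphere r_cr = 2k/h = 2×0.15/7.42
r_cr = 40.4 mm; since the bare radius (21 mm) is below r_cr, adding a thin layer of insulation will *increase* heat loss.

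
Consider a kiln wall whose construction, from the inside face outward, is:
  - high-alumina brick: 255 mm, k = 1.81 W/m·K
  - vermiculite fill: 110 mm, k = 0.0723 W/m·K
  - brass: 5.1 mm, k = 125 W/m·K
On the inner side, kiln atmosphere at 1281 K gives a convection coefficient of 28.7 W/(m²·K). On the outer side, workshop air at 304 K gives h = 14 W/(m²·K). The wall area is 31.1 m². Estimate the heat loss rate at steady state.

Model the wall as resistances in series:
R_inner film = 1/(h_i·A) = 1/(28.7×31.1) = 0.00112 K/W
R_high-alumina brick = L/(kA) = 0.255/(1.81×31.1) = 0.00453 K/W
R_vermiculite fill = L/(kA) = 0.11/(0.0723×31.1) = 0.04892 K/W
R_brass = L/(kA) = 0.0051/(125×31.1) = 1.312×10^-6 K/W
R_outer film = 1/(h_o·A) = 1/(14×31.1) = 0.002297 K/W
R_total = 0.05687 K/W
Q = ΔT / R_total = 977 / 0.05687

Q ≈ 17200 W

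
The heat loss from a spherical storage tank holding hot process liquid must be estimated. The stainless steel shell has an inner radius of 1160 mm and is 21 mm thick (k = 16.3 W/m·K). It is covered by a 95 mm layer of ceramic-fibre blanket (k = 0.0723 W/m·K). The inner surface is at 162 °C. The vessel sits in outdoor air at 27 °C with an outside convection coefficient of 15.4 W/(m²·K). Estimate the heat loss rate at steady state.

Q ≈ 1860 W

Radial (spherical) resistances in series:
R_stainless steel shell = (1/1.16 − 1/1.181)/(4π×16.3) = 7.484×10^-5 K/W
R_ceramic-fibre blanket = (1/1.181 − 1/1.276)/(4π×0.0723) = 0.06939 K/W
R_outer film = 1/(h·4πr_o²) = 1/(15.4×4π×1.276²) = 0.003174 K/W
R_total = 0.07264 K/W
Q = ΔT/R_total = 135/0.07264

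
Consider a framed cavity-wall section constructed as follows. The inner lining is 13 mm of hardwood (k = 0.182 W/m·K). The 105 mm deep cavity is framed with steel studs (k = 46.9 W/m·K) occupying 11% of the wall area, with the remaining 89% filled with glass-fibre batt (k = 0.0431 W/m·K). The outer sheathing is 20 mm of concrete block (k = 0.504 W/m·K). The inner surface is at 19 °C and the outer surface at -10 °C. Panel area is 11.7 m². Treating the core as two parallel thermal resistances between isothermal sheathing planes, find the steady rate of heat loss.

Sheathing layers in series; stud and cavity paths in parallel between them.
R_inner = 0.013/(0.182×11.7) = 0.006105 K/W
R_stud  = 0.105/(46.9×0.11×11.7) = 0.00174 K/W
R_cav   = 0.105/(0.0431×0.89×11.7) = 0.234 K/W
1/R_core = 1/R_stud + 1/R_cav → R_core = 0.001727 K/W
R_outer = 0.02/(0.504×11.7) = 0.003392 K/W
R_total = 0.01122 K/W
Q = ΔT/R_total = 29/0.01122

Q ≈ 2580 W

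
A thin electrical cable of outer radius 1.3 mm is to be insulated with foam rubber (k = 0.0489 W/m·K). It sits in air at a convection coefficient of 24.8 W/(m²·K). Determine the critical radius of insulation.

r_cr ≈ 1.97 mm

For a cylinder r_cr = k/h = 0.0489/24.8
r_cr = 1.97 mm; since the bare radius (1.3 mm) is below r_cr, adding a thin layer of insulation will *increase* heat loss.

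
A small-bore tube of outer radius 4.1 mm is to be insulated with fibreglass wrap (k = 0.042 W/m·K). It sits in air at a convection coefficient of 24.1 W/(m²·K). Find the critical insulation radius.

r_cr ≈ 1.74 mm

For a cylinder r_cr = k/h = 0.042/24.1
r_cr = 1.74 mm; since the bare radius (4.1 mm) is above r_cr, any added insulation will reduce heat loss.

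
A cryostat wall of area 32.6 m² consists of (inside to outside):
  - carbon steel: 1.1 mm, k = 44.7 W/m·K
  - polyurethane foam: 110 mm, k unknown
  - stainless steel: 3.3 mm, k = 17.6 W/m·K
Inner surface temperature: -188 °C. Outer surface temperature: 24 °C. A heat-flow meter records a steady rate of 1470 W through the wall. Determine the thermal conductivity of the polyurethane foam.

Treating each layer as a thermal resistance in series:
R_carbon steel = L/(kA) = 0.0011/(44.7×32.6) = 7.549×10^-7 K/W
R_stainless steel = L/(kA) = 0.0033/(17.6×32.6) = 5.752×10^-6 K/W
Sum of known resistances R_other = 6.506×10^-6 K/W
Total R = ΔT/Q = 212/1470 = 0.1442 K/W
R_polyurethane foam = R_total − R_other = 0.1442 K/W
k = L/(R·A) = 0.11/(0.1442×32.6)

k ≈ 0.0234 W/(m·K)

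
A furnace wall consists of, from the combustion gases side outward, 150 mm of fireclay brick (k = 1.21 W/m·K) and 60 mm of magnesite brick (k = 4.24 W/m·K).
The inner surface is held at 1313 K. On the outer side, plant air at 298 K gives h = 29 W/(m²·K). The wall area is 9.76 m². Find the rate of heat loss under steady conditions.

Q ≈ 57400 W

Using the resistance-network approach (series):
R_fireclay brick = L/(kA) = 0.15/(1.21×9.76) = 0.0127 K/W
R_magnesite brick = L/(kA) = 0.06/(4.24×9.76) = 0.00145 K/W
R_outer film = 1/(h_o·A) = 1/(29×9.76) = 0.003533 K/W
R_total = 0.01768 K/W
Q = ΔT / R_total = 1015 / 0.01768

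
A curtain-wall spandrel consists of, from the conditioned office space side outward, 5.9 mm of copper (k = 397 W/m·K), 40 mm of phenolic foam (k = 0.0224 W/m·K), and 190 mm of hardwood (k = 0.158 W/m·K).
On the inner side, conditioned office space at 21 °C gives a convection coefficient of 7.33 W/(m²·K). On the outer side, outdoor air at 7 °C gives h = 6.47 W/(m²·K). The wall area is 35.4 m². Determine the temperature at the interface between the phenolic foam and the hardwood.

T ≈ 12.8 °C

Model the wall as resistances in series:
R_inner film = 1/(h_i·A) = 1/(7.33×35.4) = 0.003854 K/W
R_copper = L/(kA) = 0.0059/(397×35.4) = 4.198×10^-7 K/W
R_phenolic foam = L/(kA) = 0.04/(0.0224×35.4) = 0.05044 K/W
R_hardwood = L/(kA) = 0.19/(0.158×35.4) = 0.03397 K/W
R_outer film = 1/(h_o·A) = 1/(6.47×35.4) = 0.004366 K/W
R_total = 0.09263 K/W;  Q = ΔT/R_total = 14/0.09263 = 151.1 W
T_interface = T_inner − Q·ΣR(inner→interface) = 21 − 151×0.0543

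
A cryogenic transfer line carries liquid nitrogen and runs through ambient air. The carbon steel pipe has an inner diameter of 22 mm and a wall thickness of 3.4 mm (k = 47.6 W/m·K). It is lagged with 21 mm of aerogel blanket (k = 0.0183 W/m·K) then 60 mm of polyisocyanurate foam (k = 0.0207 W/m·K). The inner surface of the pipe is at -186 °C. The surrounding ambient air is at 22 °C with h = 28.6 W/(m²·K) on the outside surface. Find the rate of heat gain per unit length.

q′ ≈ 13.4 W/m

Radial resistances (cylindrical: R_cond = ln(r_o/r_i)/(2πkL), R_conv = 1/(h·2πrL)):
R_carbon steel pipe wall = ln(14.4/11)/(2π×47.6×1) = 9.005×10^-4 K/W
R_aerogel blanket = ln(35.4/14.4)/(2π×0.0183×1) = 7.823 K/W
R_polyisocyanurate foam = ln(95.4/35.4)/(2π×0.0207×1) = 7.622 K/W
R_outer film = 1/(h_o·2πr_oL) = 1/(28.6×2π×0.0954×1) = 0.05833 K/W
R_total = 15.5 K/W
Q = ΔT/R_total = 208/15.5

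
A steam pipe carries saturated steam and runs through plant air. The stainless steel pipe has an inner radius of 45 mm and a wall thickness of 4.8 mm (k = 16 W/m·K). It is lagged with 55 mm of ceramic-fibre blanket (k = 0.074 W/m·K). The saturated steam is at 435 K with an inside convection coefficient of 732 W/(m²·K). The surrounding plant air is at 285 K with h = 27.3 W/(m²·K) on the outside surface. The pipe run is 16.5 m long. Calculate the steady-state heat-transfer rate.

Cylindrical conduction, so R = ln(r₂/r₁)/(2πkL) per layer, in series:
R_inner film = 1/(h_i·2πr₁L) = 1/(732×2π×0.045×16.5) = 2.928×10^-4 K/W
R_stainless steel pipe wall = ln(49.8/45)/(2π×16×16.5) = 6.11×10^-5 K/W
R_ceramic-fibre blanket = ln(104.8/49.8)/(2π×0.074×16.5) = 0.09698 K/W
R_outer film = 1/(h_o·2πr_oL) = 1/(27.3×2π×0.1048×16.5) = 0.003371 K/W
R_total = 0.1007 K/W
Q = ΔT/R_total = 150/0.1007

Q ≈ 1490 W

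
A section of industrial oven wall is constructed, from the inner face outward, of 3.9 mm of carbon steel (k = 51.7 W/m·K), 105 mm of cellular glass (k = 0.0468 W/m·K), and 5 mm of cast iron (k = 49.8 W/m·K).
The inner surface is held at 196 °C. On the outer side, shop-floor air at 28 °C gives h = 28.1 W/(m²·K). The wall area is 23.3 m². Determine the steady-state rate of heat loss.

Q ≈ 1720 W

Treating each layer as a thermal resistance in series:
R_carbon steel = L/(kA) = 0.0039/(51.7×23.3) = 3.238×10^-6 K/W
R_cellular glass = L/(kA) = 0.105/(0.0468×23.3) = 0.09629 K/W
R_cast iron = L/(kA) = 0.005/(49.8×23.3) = 4.309×10^-6 K/W
R_outer film = 1/(h_o·A) = 1/(28.1×23.3) = 0.001527 K/W
R_total = 0.09783 K/W
Q = ΔT / R_total = 168 / 0.09783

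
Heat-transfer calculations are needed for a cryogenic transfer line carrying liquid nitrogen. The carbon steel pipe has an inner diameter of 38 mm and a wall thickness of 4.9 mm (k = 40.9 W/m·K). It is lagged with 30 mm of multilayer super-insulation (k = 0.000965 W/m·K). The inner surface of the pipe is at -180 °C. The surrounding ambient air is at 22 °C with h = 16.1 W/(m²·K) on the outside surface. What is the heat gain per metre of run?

q′ ≈ 1.5 W/m

Per-layer cylindrical resistances, series-summed:
R_carbon steel pipe wall = ln(23.9/19)/(2π×40.9×1) = 8.928×10^-4 K/W
R_multilayer super-insulation = ln(53.9/23.9)/(2π×0.000965×1) = 134.1 K/W
R_outer film = 1/(h_o·2πr_oL) = 1/(16.1×2π×0.0539×1) = 0.1834 K/W
R_total = 134.3 K/W
Q = ΔT/R_total = 202/134.3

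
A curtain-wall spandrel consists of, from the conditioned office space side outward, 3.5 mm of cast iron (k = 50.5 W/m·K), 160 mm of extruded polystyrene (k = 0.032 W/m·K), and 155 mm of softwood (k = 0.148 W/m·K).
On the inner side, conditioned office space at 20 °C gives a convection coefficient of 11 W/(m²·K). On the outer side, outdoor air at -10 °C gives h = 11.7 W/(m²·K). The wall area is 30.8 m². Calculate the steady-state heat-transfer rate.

Using the resistance-network approach (series):
R_inner film = 1/(h_i·A) = 1/(11×30.8) = 0.002952 K/W
R_cast iron = L/(kA) = 0.0035/(50.5×30.8) = 2.25×10^-6 K/W
R_extruded polystyrene = L/(kA) = 0.16/(0.032×30.8) = 0.1623 K/W
R_softwood = L/(kA) = 0.155/(0.148×30.8) = 0.034 K/W
R_outer film = 1/(h_o·A) = 1/(11.7×30.8) = 0.002775 K/W
R_total = 0.2021 K/W
Q = ΔT / R_total = 30 / 0.2021

Q ≈ 148 W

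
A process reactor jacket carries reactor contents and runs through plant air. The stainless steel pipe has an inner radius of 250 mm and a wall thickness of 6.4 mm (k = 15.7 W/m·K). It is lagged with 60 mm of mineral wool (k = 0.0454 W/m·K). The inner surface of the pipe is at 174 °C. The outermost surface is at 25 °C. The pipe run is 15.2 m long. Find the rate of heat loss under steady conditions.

Q ≈ 3070 W

Radial resistances (cylindrical: R_cond = ln(r_o/r_i)/(2πkL), R_conv = 1/(h·2πrL)):
R_stainless steel pipe wall = ln(256.4/250)/(2π×15.7×15.2) = 1.686×10^-5 K/W
R_mineral wool = ln(316.4/256.4)/(2π×0.0454×15.2) = 0.04849 K/W
R_total = 0.04851 K/W
Q = ΔT/R_total = 149/0.04851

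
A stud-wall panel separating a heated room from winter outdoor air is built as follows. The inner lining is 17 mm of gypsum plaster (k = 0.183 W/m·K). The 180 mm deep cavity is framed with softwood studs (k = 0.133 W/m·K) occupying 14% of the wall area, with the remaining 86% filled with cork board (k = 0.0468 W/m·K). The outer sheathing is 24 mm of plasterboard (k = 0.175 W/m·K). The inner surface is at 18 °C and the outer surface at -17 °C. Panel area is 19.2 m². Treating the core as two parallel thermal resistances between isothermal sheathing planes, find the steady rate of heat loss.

Q ≈ 204 W

Sheathing layers in series; stud and cavity paths in parallel between them.
R_inner = 0.017/(0.183×19.2) = 0.004838 K/W
R_stud  = 0.18/(0.133×0.14×19.2) = 0.5035 K/W
R_cav   = 0.18/(0.0468×0.86×19.2) = 0.2329 K/W
1/R_core = 1/R_stud + 1/R_cav → R_core = 0.1593 K/W
R_outer = 0.024/(0.175×19.2) = 0.007143 K/W
R_total = 0.1712 K/W
Q = ΔT/R_total = 35/0.1712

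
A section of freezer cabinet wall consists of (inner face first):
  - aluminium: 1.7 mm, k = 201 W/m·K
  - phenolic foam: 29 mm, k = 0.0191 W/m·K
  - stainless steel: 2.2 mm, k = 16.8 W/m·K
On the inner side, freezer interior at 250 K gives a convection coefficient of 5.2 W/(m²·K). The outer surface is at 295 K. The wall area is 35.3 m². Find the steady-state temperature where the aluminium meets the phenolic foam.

T ≈ 255 K

Model the wall as resistances in series:
R_inner film = 1/(h_i·A) = 1/(5.2×35.3) = 0.005448 K/W
R_aluminium = L/(kA) = 0.0017/(201×35.3) = 2.396×10^-7 K/W
R_phenolic foam = L/(kA) = 0.029/(0.0191×35.3) = 0.04301 K/W
R_stainless steel = L/(kA) = 0.0022/(16.8×35.3) = 3.71×10^-6 K/W
R_total = 0.04846 K/W;  Q = ΔT/R_total = 45/0.04846 = 928.5 W
T_interface = T_inner + Q·ΣR(inner→interface) = 250 + 929×0.005448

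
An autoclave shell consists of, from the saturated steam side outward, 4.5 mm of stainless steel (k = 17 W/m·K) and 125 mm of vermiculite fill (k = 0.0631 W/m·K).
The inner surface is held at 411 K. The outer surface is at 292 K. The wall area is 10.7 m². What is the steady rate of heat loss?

Model the wall as resistances in series:
R_stainless steel = L/(kA) = 0.0045/(17×10.7) = 2.474×10^-5 K/W
R_vermiculite fill = L/(kA) = 0.125/(0.0631×10.7) = 0.1851 K/W
R_total = 0.1852 K/W
Q = ΔT / R_total = 119 / 0.1852

Q ≈ 643 W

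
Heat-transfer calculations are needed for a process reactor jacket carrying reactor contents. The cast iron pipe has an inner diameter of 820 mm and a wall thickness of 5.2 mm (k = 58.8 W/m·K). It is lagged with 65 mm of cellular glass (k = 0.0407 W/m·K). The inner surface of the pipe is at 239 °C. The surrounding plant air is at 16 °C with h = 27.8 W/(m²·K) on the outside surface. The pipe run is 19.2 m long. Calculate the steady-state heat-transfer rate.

Treating each annulus and film as a series resistance:
R_cast iron pipe wall = ln(415.2/410)/(2π×58.8×19.2) = 1.777×10^-6 K/W
R_cellular glass = ln(480.2/415.2)/(2π×0.0407×19.2) = 0.02962 K/W
R_outer film = 1/(h_o·2πr_oL) = 1/(27.8×2π×0.4802×19.2) = 6.209×10^-4 K/W
R_total = 0.03024 K/W
Q = ΔT/R_total = 223/0.03024

Q ≈ 7370 W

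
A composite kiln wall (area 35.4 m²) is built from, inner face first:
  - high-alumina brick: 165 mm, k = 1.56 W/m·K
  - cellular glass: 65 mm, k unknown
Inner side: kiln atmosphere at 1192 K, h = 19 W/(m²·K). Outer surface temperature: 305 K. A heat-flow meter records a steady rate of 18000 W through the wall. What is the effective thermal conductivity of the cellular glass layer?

Thermal resistances in series:
R_inner film = 1/(h_i·A) = 1/(19×35.4) = 0.001487 K/W
R_high-alumina brick = L/(kA) = 0.165/(1.56×35.4) = 0.002988 K/W
Sum of known resistances R_other = 0.004475 K/W
Total R = ΔT/Q = 887/18000 = 0.04928 K/W
R_cellular glass = R_total − R_other = 0.0448 K/W
k = L/(R·A) = 0.065/(0.0448×35.4)

k ≈ 0.041 W/(m·K)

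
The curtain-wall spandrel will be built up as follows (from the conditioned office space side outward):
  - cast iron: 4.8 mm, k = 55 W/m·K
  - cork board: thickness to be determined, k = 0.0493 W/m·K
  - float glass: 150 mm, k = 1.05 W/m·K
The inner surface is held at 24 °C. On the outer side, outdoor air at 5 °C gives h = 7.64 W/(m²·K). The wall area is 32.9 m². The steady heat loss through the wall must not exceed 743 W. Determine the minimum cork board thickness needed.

L ≈ 28 mm

Thermal resistances in series:
R_cast iron = L/(kA) = 0.0048/(55×32.9) = 2.653×10^-6 K/W
R_float glass = L/(kA) = 0.15/(1.05×32.9) = 0.004342 K/W
R_outer film = 1/(h_o·A) = 1/(7.64×32.9) = 0.003978 K/W
Sum of the known resistances R_other = 0.008323 K/W
Required total resistance R_tot = ΔT/Q_allow = 19/743 = 0.02557 K/W
R_cork board = R_tot − R_other = 0.01725 K/W
L = R·k·A = 0.01725×0.0493×32.9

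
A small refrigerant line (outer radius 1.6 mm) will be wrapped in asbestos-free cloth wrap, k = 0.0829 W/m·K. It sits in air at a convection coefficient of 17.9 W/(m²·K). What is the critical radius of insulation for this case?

For a cylinder r_cr = k/h = 0.0829/17.9
r_cr = 4.63 mm; since the bare radius (1.6 mm) is below r_cr, adding a thin layer of insulation will *increase* heat loss.

r_cr ≈ 4.63 mm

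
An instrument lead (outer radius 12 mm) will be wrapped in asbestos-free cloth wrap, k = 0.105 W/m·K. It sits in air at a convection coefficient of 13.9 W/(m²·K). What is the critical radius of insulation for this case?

r_cr ≈ 7.55 mm

For a cylinder r_cr = k/h = 0.105/13.9
r_cr = 7.55 mm; since the bare radius (12 mm) is above r_cr, any added insulation will reduce heat loss.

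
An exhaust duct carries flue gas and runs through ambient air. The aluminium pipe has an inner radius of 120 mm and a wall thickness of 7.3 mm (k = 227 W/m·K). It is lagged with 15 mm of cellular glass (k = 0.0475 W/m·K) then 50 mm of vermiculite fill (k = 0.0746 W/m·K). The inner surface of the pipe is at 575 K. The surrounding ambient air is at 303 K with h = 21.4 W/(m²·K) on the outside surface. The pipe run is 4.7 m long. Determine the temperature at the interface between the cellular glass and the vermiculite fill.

T ≈ 479 K

Treating each annulus and film as a series resistance:
R_aluminium pipe wall = ln(127.3/120)/(2π×227×4.7) = 8.81×10^-6 K/W
R_cellular glass = ln(142.3/127.3)/(2π×0.0475×4.7) = 0.07941 K/W
R_vermiculite fill = ln(192.3/142.3)/(2π×0.0746×4.7) = 0.1367 K/W
R_outer film = 1/(h_o·2πr_oL) = 1/(21.4×2π×0.1923×4.7) = 0.008229 K/W
R_total = 0.2243 K/W
Q = ΔT/R_total = 272/0.2243
Q = 1210 W
T_interface = T_inner − Q·ΣR(inner→interface) = 575 − 1210×0.07942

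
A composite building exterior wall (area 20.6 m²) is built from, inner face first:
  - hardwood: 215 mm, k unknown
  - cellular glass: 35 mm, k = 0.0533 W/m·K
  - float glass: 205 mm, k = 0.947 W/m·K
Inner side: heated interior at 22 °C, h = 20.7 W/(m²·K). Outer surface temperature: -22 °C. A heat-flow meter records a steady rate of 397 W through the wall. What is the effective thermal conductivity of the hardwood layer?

k ≈ 0.158 W/(m·K)

Thermal resistances in series:
R_inner film = 1/(h_i·A) = 1/(20.7×20.6) = 0.002345 K/W
R_cellular glass = L/(kA) = 0.035/(0.0533×20.6) = 0.03188 K/W
R_float glass = L/(kA) = 0.205/(0.947×20.6) = 0.01051 K/W
Sum of known resistances R_other = 0.04473 K/W
Total R = ΔT/Q = 44/397 = 0.1108 K/W
R_hardwood = R_total − R_other = 0.0661 K/W
k = L/(R·A) = 0.215/(0.0661×20.6)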